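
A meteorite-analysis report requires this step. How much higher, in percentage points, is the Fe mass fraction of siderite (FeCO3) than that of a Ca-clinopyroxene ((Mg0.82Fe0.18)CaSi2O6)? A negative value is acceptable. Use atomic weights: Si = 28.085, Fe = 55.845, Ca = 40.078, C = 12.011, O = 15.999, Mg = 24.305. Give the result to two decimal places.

43.68 percentage points

Fe in FeCO3: molar mass 115.853 g/mol; 1×55.845 = 55.845 g → 48.20 wt%.
Fe in (Mg0.82Fe0.18)CaSi2O6: molar mass 222.224 g/mol; 0.18×55.845 = 10.052 g → 4.52 wt%.
Difference = 48.20 − 4.52 = 43.68 percentage points.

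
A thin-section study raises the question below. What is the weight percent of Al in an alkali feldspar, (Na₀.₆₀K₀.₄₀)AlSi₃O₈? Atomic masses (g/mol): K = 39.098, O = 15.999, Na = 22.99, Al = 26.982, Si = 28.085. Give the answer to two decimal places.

Formula mass = 0.60*22.99 + 0.40*39.098 + 1*26.982 + 3*28.085 + 8*15.999 = 268.662 g/mol, of which 26.982 g is Al.
So Al makes up 26.982/268.662 = 0.1004 of the mass, i.e. 10.04%.

10.04 mass %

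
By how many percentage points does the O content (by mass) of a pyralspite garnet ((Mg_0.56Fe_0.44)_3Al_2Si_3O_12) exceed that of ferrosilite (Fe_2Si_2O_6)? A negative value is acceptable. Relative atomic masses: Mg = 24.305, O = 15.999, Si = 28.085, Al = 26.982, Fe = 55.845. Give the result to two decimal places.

M((Mg_0.56Fe_0.44)_3Al_2Si_3O_12) = 444.755 g/mol, so wt% O = 191.988/444.755 × 100 = 43.17%.
M(Fe_2Si_2O_6) = 263.854 g/mol, so wt% O = 95.994/263.854 × 100 = 36.38%.
43.17 − 36.38 = 6.79 pp.

6.79 percentage points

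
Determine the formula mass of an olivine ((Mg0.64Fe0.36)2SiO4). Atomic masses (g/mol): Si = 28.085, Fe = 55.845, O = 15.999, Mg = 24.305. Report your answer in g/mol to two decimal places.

Mg: 1.28 × 24.305 = 31.1104
Fe: 0.72 × 55.845 = 40.2084
Si: 1 × 28.085 = 28.0850
O: 4 × 15.999 = 63.9960
Summing the contributions gives the formula mass.

163.40 g/mol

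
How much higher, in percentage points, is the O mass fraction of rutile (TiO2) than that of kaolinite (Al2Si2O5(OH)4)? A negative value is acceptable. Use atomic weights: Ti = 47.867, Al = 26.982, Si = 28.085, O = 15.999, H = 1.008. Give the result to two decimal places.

-15.71 percentage points

O in TiO2: molar mass 79.865 g/mol; 2×15.999 = 31.998 g → 40.07 wt%.
O in Al2Si2O5(OH)4: molar mass 258.157 g/mol; 9×15.999 = 143.991 g → 55.78 wt%.
Difference = 40.07 − 55.78 = -15.71 percentage points.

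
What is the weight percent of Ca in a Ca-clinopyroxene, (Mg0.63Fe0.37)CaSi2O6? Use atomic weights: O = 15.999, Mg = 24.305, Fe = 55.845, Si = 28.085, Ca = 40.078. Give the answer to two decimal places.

17.56 weight percent

Formula mass = 0.63·24.305 + 0.37·55.845 + 1·40.078 + 2·28.085 + 6·15.999 = 228.217 g/mol, of which 40.078 g is Ca.
So Ca makes up 40.078/228.217 = 0.1756 of the mass, i.e. 17.56%.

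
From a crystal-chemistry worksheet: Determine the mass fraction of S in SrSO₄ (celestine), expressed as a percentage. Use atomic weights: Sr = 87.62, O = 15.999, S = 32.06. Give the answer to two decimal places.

M(SrSO₄) = 183.676 g/mol.
S contributes 1 × 32.06 = 32.060 g per mole.
32.060/183.676 = 0.1745 → 17.45%.

17.45 wt%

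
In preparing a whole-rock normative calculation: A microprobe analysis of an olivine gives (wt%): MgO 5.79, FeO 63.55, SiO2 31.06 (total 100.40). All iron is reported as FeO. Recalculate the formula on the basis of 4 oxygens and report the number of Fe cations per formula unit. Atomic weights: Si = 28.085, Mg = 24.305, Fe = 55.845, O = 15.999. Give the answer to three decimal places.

MgO: 5.79/40.304 = 0.14366 mol → 0.14366 mol Mg, 0.14366 mol O.
FeO: 63.55/71.844 = 0.88456 mol → 0.88456 mol Fe, 0.88456 mol O.
SiO2: 31.06/60.083 = 0.51695 mol → 0.51695 mol Si, 1.03390 mol O.
Total oxygen = 2.06212 mol. Normalization factor = 4/2.06212 = 1.93975.
Fe per 4 O = 0.88456 × 1.93975 = 1.716.

1.716 Fe apfu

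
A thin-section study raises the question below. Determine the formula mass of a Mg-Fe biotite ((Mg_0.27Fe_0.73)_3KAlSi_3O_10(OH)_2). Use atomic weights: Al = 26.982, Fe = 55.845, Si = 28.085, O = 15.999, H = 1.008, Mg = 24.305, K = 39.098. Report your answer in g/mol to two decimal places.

486.33 g/mol

The formula mass is the sum 0.81×24.305 + 2.19×55.845 + 1×39.098 + 1×26.982 + 3×28.085 + 12×15.999 + 2×1.008.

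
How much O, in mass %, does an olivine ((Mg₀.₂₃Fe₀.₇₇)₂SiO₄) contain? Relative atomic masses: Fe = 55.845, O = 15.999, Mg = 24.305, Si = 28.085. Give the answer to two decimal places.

33.81 mass %

Formula mass = 0.46×24.305 + 1.54×55.845 + 1×28.085 + 4×15.999 = 189.263 g/mol, of which 63.996 g is O.
So O makes up 63.996/189.263 = 0.3381 of the mass, i.e. 33.81%.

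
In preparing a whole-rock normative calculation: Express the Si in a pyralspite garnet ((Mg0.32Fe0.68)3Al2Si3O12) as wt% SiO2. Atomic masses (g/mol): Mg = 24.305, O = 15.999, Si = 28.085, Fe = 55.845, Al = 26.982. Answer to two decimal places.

Molar mass of (Mg0.32Fe0.68)3Al2Si3O12 = 0.96×24.305 + 2.04×55.845 + 2×26.982 + 3×28.085 + 12×15.999 = 467.464 g/mol.
Each formula unit contains 3 Si, equivalent to 3/1 = 3.0000 mol SiO2.
M(SiO2) = 1×28.085 + 2×15.999 = 60.083 g/mol.
Mass of SiO2 per formula unit = 3.0000 × 60.083 = 180.249 g.
SiO2 wt% = 180.249 / 467.464 × 100 = 38.56%.

38.56 wt%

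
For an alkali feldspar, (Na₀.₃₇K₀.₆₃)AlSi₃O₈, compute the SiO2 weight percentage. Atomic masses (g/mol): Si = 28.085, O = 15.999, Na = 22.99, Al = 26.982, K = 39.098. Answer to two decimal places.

66.18 wt%

M((Na₀.₃₇K₀.₆₃)AlSi₃O₈) = 272.367 g/mol; M(SiO2) = 60.083 g/mol.
Moles SiO2 per formula unit = 3 Si ÷ 1 = 3.0000.
SiO2 fraction = (3.0000 × 60.083) / 272.367 = 180.249/272.367 = 0.6618.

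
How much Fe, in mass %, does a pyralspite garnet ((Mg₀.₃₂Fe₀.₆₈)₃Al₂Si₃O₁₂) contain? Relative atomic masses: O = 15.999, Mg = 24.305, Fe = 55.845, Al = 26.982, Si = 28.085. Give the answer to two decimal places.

Molar mass of (Mg₀.₃₂Fe₀.₆₈)₃Al₂Si₃O₁₂: 0.96·24.305 + 2.04·55.845 + 2·26.982 + 3·28.085 + 12·15.999 = 467.464 g/mol.
Mass of Fe per formula unit: 2.04 × 55.845 = 113.924 g.
Weight fraction Fe = 113.924 / 467.464 = 0.2437.

24.37 mass %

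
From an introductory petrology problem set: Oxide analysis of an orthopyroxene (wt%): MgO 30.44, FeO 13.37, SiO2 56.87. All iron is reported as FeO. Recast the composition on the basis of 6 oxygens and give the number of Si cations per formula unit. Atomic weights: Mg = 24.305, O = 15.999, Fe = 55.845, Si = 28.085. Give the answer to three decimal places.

MgO (M=40.304): mol = 0.75526; Mg = 0.75526, O = 0.75526.
FeO (M=71.844): mol = 0.18610; Fe = 0.18610, O = 0.18610.
SiO2 (M=60.083): mol = 0.94652; Si = 0.94652, O = 1.89304.
ΣO = 2.83440; factor = 6/ΣO = 2.11685.
Si apfu = 0.94652 × 2.11685 = 2.004.

2.004 Si apfu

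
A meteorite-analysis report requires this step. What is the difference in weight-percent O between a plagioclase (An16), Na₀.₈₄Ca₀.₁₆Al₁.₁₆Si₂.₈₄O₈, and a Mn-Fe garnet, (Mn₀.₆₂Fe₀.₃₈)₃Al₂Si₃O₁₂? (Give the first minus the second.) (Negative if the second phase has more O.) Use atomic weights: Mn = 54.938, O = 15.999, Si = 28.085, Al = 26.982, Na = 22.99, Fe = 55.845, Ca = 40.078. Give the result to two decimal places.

O in Na₀.₈₄Ca₀.₁₆Al₁.₁₆Si₂.₈₄O₈: molar mass 264.777 g/mol; 8×15.999 = 127.992 g → 48.34 wt%.
O in (Mn₀.₆₂Fe₀.₃₈)₃Al₂Si₃O₁₂: molar mass 496.055 g/mol; 12×15.999 = 191.988 g → 38.70 wt%.
Difference = 48.34 − 38.70 = 9.64 percentage points.

9.64 percentage points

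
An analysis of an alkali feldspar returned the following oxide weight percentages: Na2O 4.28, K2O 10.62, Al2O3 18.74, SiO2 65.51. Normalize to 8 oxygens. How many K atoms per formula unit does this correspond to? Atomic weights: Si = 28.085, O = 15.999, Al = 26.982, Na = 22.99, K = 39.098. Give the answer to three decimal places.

0.619 K apfu

Na2O: 4.28/61.979 = 0.06906 mol → 0.13812 mol Na, 0.06906 mol O.
K2O: 10.62/94.195 = 0.11274 mol → 0.22548 mol K, 0.11274 mol O.
Al2O3: 18.74/101.961 = 0.18380 mol → 0.36760 mol Al, 0.55140 mol O.
SiO2: 65.51/60.083 = 1.09033 mol → 1.09033 mol Si, 2.18066 mol O.
Total oxygen = 2.91386 mol. Normalization factor = 8/2.91386 = 2.74550.
K per 8 O = 0.22548 × 2.74550 = 0.619.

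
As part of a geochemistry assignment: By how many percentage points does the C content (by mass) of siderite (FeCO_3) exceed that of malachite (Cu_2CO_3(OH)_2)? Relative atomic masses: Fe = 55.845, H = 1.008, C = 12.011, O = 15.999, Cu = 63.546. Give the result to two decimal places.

4.94 percentage points

C in FeCO_3: molar mass 115.853 g/mol; 1×12.011 = 12.011 g → 10.37 wt%.
C in Cu_2CO_3(OH)_2: molar mass 221.114 g/mol; 1×12.011 = 12.011 g → 5.43 wt%.
Difference = 10.37 − 5.43 = 4.94 percentage points.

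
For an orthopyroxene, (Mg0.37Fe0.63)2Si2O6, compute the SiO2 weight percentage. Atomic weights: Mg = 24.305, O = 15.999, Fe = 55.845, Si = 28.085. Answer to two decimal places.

M((Mg0.37Fe0.63)2Si2O6) = 240.514 g/mol; M(SiO2) = 60.083 g/mol.
Moles SiO2 per formula unit = 2 Si ÷ 1 = 2.0000.
SiO2 fraction = (2.0000 × 60.083) / 240.514 = 120.166/240.514 = 0.4996.

49.96 wt%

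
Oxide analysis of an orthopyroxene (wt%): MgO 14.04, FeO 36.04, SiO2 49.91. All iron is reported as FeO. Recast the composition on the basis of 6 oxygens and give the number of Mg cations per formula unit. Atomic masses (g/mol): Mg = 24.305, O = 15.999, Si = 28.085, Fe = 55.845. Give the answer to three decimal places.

MgO (M=40.304): mol = 0.34835; Mg = 0.34835, O = 0.34835.
FeO (M=71.844): mol = 0.50164; Fe = 0.50164, O = 0.50164.
SiO2 (M=60.083): mol = 0.83068; Si = 0.83068, O = 1.66136.
ΣO = 2.51135; factor = 6/ΣO = 2.38915.
Mg apfu = 0.34835 × 2.38915 = 0.832.

0.832 Mg apfu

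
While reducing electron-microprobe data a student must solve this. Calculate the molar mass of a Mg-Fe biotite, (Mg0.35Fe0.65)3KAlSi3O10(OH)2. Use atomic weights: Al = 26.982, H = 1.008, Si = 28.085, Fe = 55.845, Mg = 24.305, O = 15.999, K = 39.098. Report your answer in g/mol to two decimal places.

The formula mass is the sum 1.05*24.305 + 1.95*55.845 + 1*39.098 + 1*26.982 + 3*28.085 + 12*15.999 + 2*1.008.

478.76 g/mol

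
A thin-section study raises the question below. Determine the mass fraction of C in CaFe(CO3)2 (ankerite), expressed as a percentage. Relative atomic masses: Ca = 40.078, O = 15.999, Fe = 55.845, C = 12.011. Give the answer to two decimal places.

11.12 weight percent

Formula mass = 1×40.078 + 1×55.845 + 2×12.011 + 6×15.999 = 215.939 g/mol, of which 24.022 g is C.
So C makes up 24.022/215.939 = 0.1112 of the mass, i.e. 11.12%.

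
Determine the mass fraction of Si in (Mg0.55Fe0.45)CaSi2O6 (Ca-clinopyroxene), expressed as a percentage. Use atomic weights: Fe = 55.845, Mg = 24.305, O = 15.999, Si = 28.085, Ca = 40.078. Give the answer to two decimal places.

24.34 wt%

M((Mg0.55Fe0.45)CaSi2O6) = 230.740 g/mol.
Si contributes 2 × 28.085 = 56.170 g per mole.
56.170/230.740 = 0.2434 → 24.34%.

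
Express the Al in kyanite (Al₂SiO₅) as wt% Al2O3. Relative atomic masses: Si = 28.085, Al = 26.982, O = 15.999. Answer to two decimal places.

62.92 wt%

Formula mass = 162.044 g/mol.
2 Al → 1.0000 mol Al2O3 per formula unit; M(Al2O3) = 101.961, so Al2O3 mass = 101.961 g.
101.961/162.044 × 100 = 62.92 wt%.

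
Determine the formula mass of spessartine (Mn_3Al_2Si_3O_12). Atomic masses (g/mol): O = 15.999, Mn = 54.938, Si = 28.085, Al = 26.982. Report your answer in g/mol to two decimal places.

Mn: 3 × 54.938 = 164.8140
Al: 2 × 26.982 = 53.9640
Si: 3 × 28.085 = 84.2550
O: 12 × 15.999 = 191.9880
Summing the contributions gives the formula mass.

495.02 g/mol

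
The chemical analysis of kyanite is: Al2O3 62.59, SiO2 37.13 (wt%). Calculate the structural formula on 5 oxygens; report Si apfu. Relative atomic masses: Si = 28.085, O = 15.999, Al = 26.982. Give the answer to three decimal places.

1.004 Si apfu

Al2O3: 62.59/101.961 = 0.61386 mol → 1.22772 mol Al, 1.84158 mol O.
SiO2: 37.13/60.083 = 0.61798 mol → 0.61798 mol Si, 1.23596 mol O.
Total oxygen = 3.07754 mol. Normalization factor = 5/3.07754 = 1.62467.
Si per 5 O = 0.61798 × 1.62467 = 1.004.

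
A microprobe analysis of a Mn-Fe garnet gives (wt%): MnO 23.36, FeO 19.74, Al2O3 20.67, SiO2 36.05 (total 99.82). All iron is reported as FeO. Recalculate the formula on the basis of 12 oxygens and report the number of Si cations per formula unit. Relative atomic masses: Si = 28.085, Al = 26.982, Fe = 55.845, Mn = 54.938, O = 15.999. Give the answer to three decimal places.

2.985 Si apfu

23.36 wt% MnO ÷ 70.937 g/mol = 0.32931 mol, giving 0.32931 Mn and 0.32931 O.
19.74 wt% FeO ÷ 71.844 g/mol = 0.27476 mol, giving 0.27476 Fe and 0.27476 O.
20.67 wt% Al2O3 ÷ 101.961 g/mol = 0.20272 mol, giving 0.40544 Al and 0.60816 O.
36.05 wt% SiO2 ÷ 60.083 g/mol = 0.60000 mol, giving 0.60000 Si and 1.20000 O.
Oxygen sums to 2.41223; scaling by 12/2.41223 = 4.97465 puts the formula on 12 O.
Si: 0.60000 × 4.97465 = 2.985 atoms per formula unit.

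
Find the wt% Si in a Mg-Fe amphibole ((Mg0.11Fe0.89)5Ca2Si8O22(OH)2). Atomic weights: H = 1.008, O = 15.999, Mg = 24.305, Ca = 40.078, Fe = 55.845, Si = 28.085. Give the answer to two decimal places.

23.58 weight percent

M((Mg0.11Fe0.89)5Ca2Si8O22(OH)2) = 952.706 g/mol.
Si contributes 8 × 28.085 = 224.680 g per mole.
224.680/952.706 = 0.2358 → 23.58%.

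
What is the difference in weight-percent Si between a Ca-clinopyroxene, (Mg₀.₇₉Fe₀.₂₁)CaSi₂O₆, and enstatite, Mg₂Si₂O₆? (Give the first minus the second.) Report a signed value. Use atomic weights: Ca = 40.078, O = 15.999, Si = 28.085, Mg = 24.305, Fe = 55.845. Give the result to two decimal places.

-2.81 percentage points

First mineral: 56.170 g Si in 223.170 g formula = 25.17 wt% Si.
Second mineral: 56.170 g Si in 200.774 g formula = 27.98 wt% Si.
25.17% − 27.98% gives a difference of -2.81 percentage points.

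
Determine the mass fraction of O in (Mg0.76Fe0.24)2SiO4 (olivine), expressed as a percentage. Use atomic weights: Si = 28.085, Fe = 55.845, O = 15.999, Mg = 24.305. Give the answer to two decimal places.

Molar mass of (Mg0.76Fe0.24)2SiO4: 1.52*24.305 + 0.48*55.845 + 1*28.085 + 4*15.999 = 155.830 g/mol.
Mass of O per formula unit: 4 × 15.999 = 63.996 g.
Weight fraction O = 63.996 / 155.830 = 0.4107.

41.07 mass %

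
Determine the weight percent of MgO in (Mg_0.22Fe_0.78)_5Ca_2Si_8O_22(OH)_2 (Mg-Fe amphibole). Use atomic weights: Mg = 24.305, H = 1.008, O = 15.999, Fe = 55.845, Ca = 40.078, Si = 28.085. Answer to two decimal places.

4.74 wt%

Formula mass = 935.359 g/mol.
1.10 Mg → 1.1000 mol MgO per formula unit; M(MgO) = 40.304, so MgO mass = 44.334 g.
44.334/935.359 × 100 = 4.74 wt%.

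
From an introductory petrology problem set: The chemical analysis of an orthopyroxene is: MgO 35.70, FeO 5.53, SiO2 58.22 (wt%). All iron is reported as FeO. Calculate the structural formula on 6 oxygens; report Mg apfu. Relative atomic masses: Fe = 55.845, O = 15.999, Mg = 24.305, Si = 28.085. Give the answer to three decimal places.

1.832 Mg apfu

35.70 wt% MgO ÷ 40.304 g/mol = 0.88577 mol, giving 0.88577 Mg and 0.88577 O.
5.53 wt% FeO ÷ 71.844 g/mol = 0.07697 mol, giving 0.07697 Fe and 0.07697 O.
58.22 wt% SiO2 ÷ 60.083 g/mol = 0.96899 mol, giving 0.96899 Si and 1.93798 O.
Oxygen sums to 2.90072; scaling by 6/2.90072 = 2.06845 puts the formula on 6 O.
Mg: 0.88577 × 2.06845 = 1.832 atoms per formula unit.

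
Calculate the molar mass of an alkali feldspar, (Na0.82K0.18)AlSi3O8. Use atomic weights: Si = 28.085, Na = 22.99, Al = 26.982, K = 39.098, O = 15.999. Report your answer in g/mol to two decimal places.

M = 0.82×22.99 + 0.18×39.098 + 1×26.982 + 3×28.085 + 8×15.999

265.12 g/mol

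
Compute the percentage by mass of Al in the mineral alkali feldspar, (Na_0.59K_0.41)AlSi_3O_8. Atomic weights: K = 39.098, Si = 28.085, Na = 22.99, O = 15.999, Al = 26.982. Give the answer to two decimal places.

10.04 mass %

M((Na_0.59K_0.41)AlSi_3O_8) = 268.823 g/mol.
Al contributes 1 × 26.982 = 26.982 g per mole.
26.982/268.823 = 0.1004 → 10.04%.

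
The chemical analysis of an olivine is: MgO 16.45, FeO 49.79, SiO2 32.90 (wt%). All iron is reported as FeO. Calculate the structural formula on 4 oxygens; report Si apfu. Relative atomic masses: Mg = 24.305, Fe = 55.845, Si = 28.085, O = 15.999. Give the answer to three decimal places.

0.997 Si apfu

MgO (M=40.304): mol = 0.40815; Mg = 0.40815, O = 0.40815.
FeO (M=71.844): mol = 0.69303; Fe = 0.69303, O = 0.69303.
SiO2 (M=60.083): mol = 0.54758; Si = 0.54758, O = 1.09516.
ΣO = 2.19634; factor = 4/ΣO = 1.82121.
Si apfu = 0.54758 × 1.82121 = 0.997.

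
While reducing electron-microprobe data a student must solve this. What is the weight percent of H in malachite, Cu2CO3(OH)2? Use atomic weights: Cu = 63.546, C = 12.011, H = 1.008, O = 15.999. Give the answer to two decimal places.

Molar mass of Cu2CO3(OH)2: 2*63.546 + 1*12.011 + 5*15.999 + 2*1.008 = 221.114 g/mol.
Mass of H per formula unit: 2 × 1.008 = 2.016 g.
Weight fraction H = 2.016 / 221.114 = 0.0091.

0.91 weight percent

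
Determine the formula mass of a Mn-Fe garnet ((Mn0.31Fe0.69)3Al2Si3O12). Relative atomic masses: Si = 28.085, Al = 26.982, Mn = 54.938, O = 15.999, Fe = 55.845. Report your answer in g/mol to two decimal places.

The formula mass is the sum 0.93·54.938 + 2.07·55.845 + 2·26.982 + 3·28.085 + 12·15.999.

496.90 g/mol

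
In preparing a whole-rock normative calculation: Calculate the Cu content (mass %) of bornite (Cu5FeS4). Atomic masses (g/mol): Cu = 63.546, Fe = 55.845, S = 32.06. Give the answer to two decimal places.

63.32 mass %

M(Cu5FeS4) = 501.815 g/mol.
Cu contributes 5 × 63.546 = 317.730 g per mole.
317.730/501.815 = 0.6332 → 63.32%.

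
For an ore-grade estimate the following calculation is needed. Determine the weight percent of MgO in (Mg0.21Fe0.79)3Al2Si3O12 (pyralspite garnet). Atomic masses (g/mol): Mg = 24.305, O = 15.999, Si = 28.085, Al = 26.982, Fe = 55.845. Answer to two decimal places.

M((Mg0.21Fe0.79)3Al2Si3O12) = 477.872 g/mol; M(MgO) = 40.304 g/mol.
Moles MgO per formula unit = 0.63 Mg ÷ 1 = 0.6300.
MgO fraction = (0.6300 × 40.304) / 477.872 = 25.392/477.872 = 0.0531.

5.31 wt%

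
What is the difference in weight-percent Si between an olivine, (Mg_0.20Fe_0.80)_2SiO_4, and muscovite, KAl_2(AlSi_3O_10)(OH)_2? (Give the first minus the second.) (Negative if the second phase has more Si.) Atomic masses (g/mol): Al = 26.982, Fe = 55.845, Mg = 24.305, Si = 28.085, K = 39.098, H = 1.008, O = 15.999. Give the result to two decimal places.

M((Mg_0.20Fe_0.80)_2SiO_4) = 191.155 g/mol, so wt% Si = 28.085/191.155 × 100 = 14.69%.
M(KAl_2(AlSi_3O_10)(OH)_2) = 398.303 g/mol, so wt% Si = 84.255/398.303 × 100 = 21.15%.
14.69 − 21.15 = -6.46 pp.

-6.46 percentage points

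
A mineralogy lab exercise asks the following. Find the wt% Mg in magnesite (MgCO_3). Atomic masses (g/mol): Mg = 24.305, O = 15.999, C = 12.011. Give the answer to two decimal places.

28.83 mass %

M(MgCO_3) = 84.313 g/mol.
Mg contributes 1 × 24.305 = 24.305 g per mole.
24.305/84.313 = 0.2883 → 28.83%.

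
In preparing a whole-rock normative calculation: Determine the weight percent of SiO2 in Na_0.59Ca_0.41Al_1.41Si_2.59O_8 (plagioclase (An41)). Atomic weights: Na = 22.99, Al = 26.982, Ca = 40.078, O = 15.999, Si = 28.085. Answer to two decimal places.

57.90 wt%

M(Na_0.59Ca_0.41Al_1.41Si_2.59O_8) = 268.773 g/mol; M(SiO2) = 60.083 g/mol.
Moles SiO2 per formula unit = 2.59 Si ÷ 1 = 2.5900.
SiO2 fraction = (2.5900 × 60.083) / 268.773 = 155.615/268.773 = 0.5790.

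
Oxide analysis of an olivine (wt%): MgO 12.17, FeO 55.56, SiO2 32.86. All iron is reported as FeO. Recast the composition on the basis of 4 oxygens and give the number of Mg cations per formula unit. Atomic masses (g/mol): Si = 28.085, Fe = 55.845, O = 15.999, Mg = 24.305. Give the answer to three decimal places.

0.557 Mg apfu

MgO (M=40.304): mol = 0.30196; Mg = 0.30196, O = 0.30196.
FeO (M=71.844): mol = 0.77334; Fe = 0.77334, O = 0.77334.
SiO2 (M=60.083): mol = 0.54691; Si = 0.54691, O = 1.09382.
ΣO = 2.16912; factor = 4/ΣO = 1.84407.
Mg apfu = 0.30196 × 1.84407 = 0.557.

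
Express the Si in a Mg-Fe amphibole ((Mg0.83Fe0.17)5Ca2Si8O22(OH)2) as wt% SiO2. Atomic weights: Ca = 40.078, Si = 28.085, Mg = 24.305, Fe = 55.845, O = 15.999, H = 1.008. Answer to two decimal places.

Formula mass = 839.162 g/mol.
8 Si → 8.0000 mol SiO2 per formula unit; M(SiO2) = 60.083, so SiO2 mass = 480.664 g.
480.664/839.162 × 100 = 57.28 wt%.

57.28 wt%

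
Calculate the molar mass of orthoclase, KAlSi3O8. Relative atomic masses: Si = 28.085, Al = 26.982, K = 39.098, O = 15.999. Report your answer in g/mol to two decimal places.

278.33 g/mol

M = 1(39.098) + 1(26.982) + 3(28.085) + 8(15.999)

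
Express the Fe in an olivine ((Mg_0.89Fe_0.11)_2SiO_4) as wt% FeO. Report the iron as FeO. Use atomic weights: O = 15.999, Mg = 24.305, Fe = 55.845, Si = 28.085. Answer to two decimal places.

10.71 wt%

M((Mg_0.89Fe_0.11)_2SiO_4) = 147.630 g/mol; M(FeO) = 71.844 g/mol.
Moles FeO per formula unit = 0.22 Fe ÷ 1 = 0.2200.
FeO fraction = (0.2200 × 71.844) / 147.630 = 15.806/147.630 = 0.1071.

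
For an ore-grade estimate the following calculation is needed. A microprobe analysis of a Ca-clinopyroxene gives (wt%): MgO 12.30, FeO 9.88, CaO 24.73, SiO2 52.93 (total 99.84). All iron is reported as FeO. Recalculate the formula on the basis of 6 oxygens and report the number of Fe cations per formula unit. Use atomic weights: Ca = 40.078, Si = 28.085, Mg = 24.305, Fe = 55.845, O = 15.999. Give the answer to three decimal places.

0.312 Fe apfu

MgO: 12.30/40.304 = 0.30518 mol → 0.30518 mol Mg, 0.30518 mol O.
FeO: 9.88/71.844 = 0.13752 mol → 0.13752 mol Fe, 0.13752 mol O.
CaO: 24.73/56.077 = 0.44100 mol → 0.44100 mol Ca, 0.44100 mol O.
SiO2: 52.93/60.083 = 0.88095 mol → 0.88095 mol Si, 1.76190 mol O.
Total oxygen = 2.64560 mol. Normalization factor = 6/2.64560 = 2.26792.
Fe per 6 O = 0.13752 × 2.26792 = 0.312.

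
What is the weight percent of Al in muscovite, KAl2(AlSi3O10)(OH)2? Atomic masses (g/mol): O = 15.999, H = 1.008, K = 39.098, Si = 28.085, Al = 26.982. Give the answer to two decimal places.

M(KAl2(AlSi3O10)(OH)2) = 398.303 g/mol.
Al contributes 3 × 26.982 = 80.946 g per mole.
80.946/398.303 = 0.2032 → 20.32%.

20.32 mass %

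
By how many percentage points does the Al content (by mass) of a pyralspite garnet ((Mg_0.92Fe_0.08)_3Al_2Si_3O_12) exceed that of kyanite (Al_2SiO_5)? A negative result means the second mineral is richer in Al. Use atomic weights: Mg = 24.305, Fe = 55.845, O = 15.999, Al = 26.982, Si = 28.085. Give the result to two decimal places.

Al in (Mg_0.92Fe_0.08)_3Al_2Si_3O_12: molar mass 410.692 g/mol; 2×26.982 = 53.964 g → 13.14 wt%.
Al in Al_2SiO_5: molar mass 162.044 g/mol; 2×26.982 = 53.964 g → 33.30 wt%.
Difference = 13.14 − 33.30 = -20.16 percentage points.

-20.16 percentage points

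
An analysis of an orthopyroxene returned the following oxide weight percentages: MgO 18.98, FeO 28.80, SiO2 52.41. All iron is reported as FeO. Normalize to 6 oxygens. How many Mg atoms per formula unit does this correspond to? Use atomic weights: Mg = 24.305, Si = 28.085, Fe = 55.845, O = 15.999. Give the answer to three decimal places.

MgO (M=40.304): mol = 0.47092; Mg = 0.47092, O = 0.47092.
FeO (M=71.844): mol = 0.40087; Fe = 0.40087, O = 0.40087.
SiO2 (M=60.083): mol = 0.87229; Si = 0.87229, O = 1.74458.
ΣO = 2.61637; factor = 6/ΣO = 2.29325.
Mg apfu = 0.47092 × 2.29325 = 1.080.

1.080 Mg apfu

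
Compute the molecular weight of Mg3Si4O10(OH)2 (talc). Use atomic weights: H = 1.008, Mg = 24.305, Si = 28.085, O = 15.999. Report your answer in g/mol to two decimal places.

379.26 g/mol

Mg: 3 × 24.305 = 72.9150
Si: 4 × 28.085 = 112.3400
O: 12 × 15.999 = 191.9880
H: 2 × 1.008 = 2.0160
Summing the contributions gives the formula mass.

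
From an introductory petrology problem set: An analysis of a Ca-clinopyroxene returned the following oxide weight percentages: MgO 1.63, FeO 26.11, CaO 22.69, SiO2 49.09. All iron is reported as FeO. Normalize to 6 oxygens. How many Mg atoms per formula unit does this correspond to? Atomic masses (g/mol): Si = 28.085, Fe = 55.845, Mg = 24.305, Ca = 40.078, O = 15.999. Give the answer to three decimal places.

MgO: 1.63/40.304 = 0.04044 mol → 0.04044 mol Mg, 0.04044 mol O.
FeO: 26.11/71.844 = 0.36343 mol → 0.36343 mol Fe, 0.36343 mol O.
CaO: 22.69/56.077 = 0.40462 mol → 0.40462 mol Ca, 0.40462 mol O.
SiO2: 49.09/60.083 = 0.81704 mol → 0.81704 mol Si, 1.63408 mol O.
Total oxygen = 2.44257 mol. Normalization factor = 6/2.44257 = 2.45643.
Mg per 6 O = 0.04044 × 2.45643 = 0.099.

0.099 Mg apfu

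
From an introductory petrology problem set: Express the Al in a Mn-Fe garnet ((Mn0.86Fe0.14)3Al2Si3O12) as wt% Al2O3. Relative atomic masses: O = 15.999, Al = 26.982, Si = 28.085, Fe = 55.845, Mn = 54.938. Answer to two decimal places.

20.58 wt%

Molar mass of (Mn0.86Fe0.14)3Al2Si3O12 = 2.58×54.938 + 0.42×55.845 + 2×26.982 + 3×28.085 + 12×15.999 = 495.402 g/mol.
Each formula unit contains 2 Al, equivalent to 2/2 = 1.0000 mol Al2O3.
M(Al2O3) = 2×26.982 + 3×15.999 = 101.961 g/mol.
Mass of Al2O3 per formula unit = 1.0000 × 101.961 = 101.961 g.
Al2O3 wt% = 101.961 / 495.402 × 100 = 20.58%.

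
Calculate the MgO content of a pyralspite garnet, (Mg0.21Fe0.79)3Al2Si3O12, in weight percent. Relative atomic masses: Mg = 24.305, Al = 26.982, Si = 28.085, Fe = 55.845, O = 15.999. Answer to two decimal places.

M((Mg0.21Fe0.79)3Al2Si3O12) = 477.872 g/mol; M(MgO) = 40.304 g/mol.
Moles MgO per formula unit = 0.63 Mg ÷ 1 = 0.6300.
MgO fraction = (0.6300 × 40.304) / 477.872 = 25.392/477.872 = 0.0531.

5.31 wt%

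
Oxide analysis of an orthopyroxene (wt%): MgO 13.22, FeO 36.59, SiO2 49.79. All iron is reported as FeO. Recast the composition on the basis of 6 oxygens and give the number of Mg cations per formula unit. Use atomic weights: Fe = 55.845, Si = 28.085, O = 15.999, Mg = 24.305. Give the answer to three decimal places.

13.22 wt% MgO ÷ 40.304 g/mol = 0.32801 mol, giving 0.32801 Mg and 0.32801 O.
36.59 wt% FeO ÷ 71.844 g/mol = 0.50930 mol, giving 0.50930 Fe and 0.50930 O.
49.79 wt% SiO2 ÷ 60.083 g/mol = 0.82869 mol, giving 0.82869 Si and 1.65738 O.
Oxygen sums to 2.49469; scaling by 6/2.49469 = 2.40511 puts the formula on 6 O.
Mg: 0.32801 × 2.40511 = 0.789 atoms per formula unit.

0.789 Mg apfu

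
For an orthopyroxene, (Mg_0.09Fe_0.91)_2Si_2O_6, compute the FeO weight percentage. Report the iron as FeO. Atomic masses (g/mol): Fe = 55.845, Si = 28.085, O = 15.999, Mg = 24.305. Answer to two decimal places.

Molar mass of (Mg_0.09Fe_0.91)_2Si_2O_6 = 0.18·24.305 + 1.82·55.845 + 2·28.085 + 6·15.999 = 258.177 g/mol.
Each formula unit contains 1.82 Fe, equivalent to 1.82/1 = 1.8200 mol FeO.
M(FeO) = 1×55.845 + 1×15.999 = 71.844 g/mol.
Mass of FeO per formula unit = 1.8200 × 71.844 = 130.756 g.
FeO wt% = 130.756 / 258.177 × 100 = 50.65%.

50.65 wt%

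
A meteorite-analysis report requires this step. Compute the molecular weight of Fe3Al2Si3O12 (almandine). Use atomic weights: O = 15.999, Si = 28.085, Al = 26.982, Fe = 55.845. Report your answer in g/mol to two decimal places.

497.74 g/mol

The formula mass is the sum 3·55.845 + 2·26.982 + 3·28.085 + 12·15.999.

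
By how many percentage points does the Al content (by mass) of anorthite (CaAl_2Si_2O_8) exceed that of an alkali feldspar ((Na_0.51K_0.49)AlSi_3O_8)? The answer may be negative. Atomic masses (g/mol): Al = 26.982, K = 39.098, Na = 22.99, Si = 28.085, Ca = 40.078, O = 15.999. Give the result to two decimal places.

9.41 percentage points

M(CaAl_2Si_2O_8) = 278.204 g/mol, so wt% Al = 53.964/278.204 × 100 = 19.40%.
M((Na_0.51K_0.49)AlSi_3O_8) = 270.112 g/mol, so wt% Al = 26.982/270.112 × 100 = 9.99%.
19.40 − 9.99 = 9.41 pp.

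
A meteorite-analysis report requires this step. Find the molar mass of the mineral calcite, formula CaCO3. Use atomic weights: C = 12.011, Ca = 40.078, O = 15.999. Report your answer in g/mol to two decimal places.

100.09 g/mol

Ca: 1 × 40.078 = 40.0780
C: 1 × 12.011 = 12.0110
O: 3 × 15.999 = 47.9970
Summing the contributions gives the formula mass.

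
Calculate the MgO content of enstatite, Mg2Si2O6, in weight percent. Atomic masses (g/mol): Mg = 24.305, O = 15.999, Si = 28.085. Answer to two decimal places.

Molar mass of Mg2Si2O6 = 2·24.305 + 2·28.085 + 6·15.999 = 200.774 g/mol.
Each formula unit contains 2 Mg, equivalent to 2/1 = 2.0000 mol MgO.
M(MgO) = 1×24.305 + 1×15.999 = 40.304 g/mol.
Mass of MgO per formula unit = 2.0000 × 40.304 = 80.608 g.
MgO wt% = 80.608 / 200.774 × 100 = 40.15%.

40.15 wt%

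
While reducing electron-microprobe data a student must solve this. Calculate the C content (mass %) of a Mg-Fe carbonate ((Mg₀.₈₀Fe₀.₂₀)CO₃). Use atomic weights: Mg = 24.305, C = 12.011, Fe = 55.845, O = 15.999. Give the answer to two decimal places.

Formula mass = 0.80·24.305 + 0.20·55.845 + 1·12.011 + 3·15.999 = 90.621 g/mol, of which 12.011 g is C.
So C makes up 12.011/90.621 = 0.1325 of the mass, i.e. 13.25%.

13.25 mass %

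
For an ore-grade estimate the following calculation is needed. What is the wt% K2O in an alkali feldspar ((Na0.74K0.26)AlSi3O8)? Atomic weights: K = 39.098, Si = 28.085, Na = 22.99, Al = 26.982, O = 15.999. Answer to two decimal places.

M((Na0.74K0.26)AlSi3O8) = 266.407 g/mol; M(K2O) = 94.195 g/mol.
Moles K2O per formula unit = 0.26 K ÷ 2 = 0.1300.
K2O fraction = (0.1300 × 94.195) / 266.407 = 12.245/266.407 = 0.0460.

4.60 wt%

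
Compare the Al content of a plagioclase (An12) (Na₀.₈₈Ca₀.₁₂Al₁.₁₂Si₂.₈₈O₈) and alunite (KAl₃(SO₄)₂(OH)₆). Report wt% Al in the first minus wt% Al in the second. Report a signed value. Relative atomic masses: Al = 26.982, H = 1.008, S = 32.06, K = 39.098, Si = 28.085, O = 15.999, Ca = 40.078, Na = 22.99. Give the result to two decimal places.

-8.10 percentage points

M(Na₀.₈₈Ca₀.₁₂Al₁.₁₂Si₂.₈₈O₈) = 264.137 g/mol, so wt% Al = 30.220/264.137 × 100 = 11.44%.
M(KAl₃(SO₄)₂(OH)₆) = 414.198 g/mol, so wt% Al = 80.946/414.198 × 100 = 19.54%.
11.44 − 19.54 = -8.10 pp.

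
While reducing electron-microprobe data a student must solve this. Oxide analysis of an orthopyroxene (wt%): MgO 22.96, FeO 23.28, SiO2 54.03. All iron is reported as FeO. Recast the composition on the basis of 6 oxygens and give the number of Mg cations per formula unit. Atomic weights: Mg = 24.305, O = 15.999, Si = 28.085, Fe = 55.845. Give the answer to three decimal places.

1.270 Mg apfu

22.96 wt% MgO ÷ 40.304 g/mol = 0.56967 mol, giving 0.56967 Mg and 0.56967 O.
23.28 wt% FeO ÷ 71.844 g/mol = 0.32404 mol, giving 0.32404 Fe and 0.32404 O.
54.03 wt% SiO2 ÷ 60.083 g/mol = 0.89926 mol, giving 0.89926 Si and 1.79852 O.
Oxygen sums to 2.69223; scaling by 6/2.69223 = 2.22864 puts the formula on 6 O.
Mg: 0.56967 × 2.22864 = 1.270 atoms per formula unit.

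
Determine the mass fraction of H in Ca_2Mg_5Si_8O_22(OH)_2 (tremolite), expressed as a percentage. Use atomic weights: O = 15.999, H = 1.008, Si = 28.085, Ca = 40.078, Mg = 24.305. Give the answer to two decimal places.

M(Ca_2Mg_5Si_8O_22(OH)_2) = 812.353 g/mol.
H contributes 2 × 1.008 = 2.016 g per mole.
2.016/812.353 = 0.0025 → 0.25%.

0.25 mass %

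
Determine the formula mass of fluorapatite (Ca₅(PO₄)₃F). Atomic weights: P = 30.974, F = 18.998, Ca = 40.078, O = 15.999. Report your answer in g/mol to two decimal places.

The formula mass is the sum 5*40.078 + 3*30.974 + 12*15.999 + 1*18.998.

504.30 g/mol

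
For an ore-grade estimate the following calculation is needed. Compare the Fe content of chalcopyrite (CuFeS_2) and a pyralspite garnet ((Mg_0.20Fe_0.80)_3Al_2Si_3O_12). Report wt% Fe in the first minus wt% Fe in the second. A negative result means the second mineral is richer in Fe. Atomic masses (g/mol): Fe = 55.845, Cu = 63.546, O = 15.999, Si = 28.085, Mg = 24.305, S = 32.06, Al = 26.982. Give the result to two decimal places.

2.44 percentage points

First mineral: 55.845 g Fe in 183.511 g formula = 30.43 wt% Fe.
Second mineral: 134.028 g Fe in 478.818 g formula = 27.99 wt% Fe.
30.43% − 27.99% gives a difference of 2.44 percentage points.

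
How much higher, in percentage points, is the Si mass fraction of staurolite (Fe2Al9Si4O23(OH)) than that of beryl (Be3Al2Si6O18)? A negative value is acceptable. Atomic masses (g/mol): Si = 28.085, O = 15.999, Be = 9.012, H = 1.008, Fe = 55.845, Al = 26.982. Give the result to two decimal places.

M(Fe2Al9Si4O23(OH)) = 851.852 g/mol, so wt% Si = 112.340/851.852 × 100 = 13.19%.
M(Be3Al2Si6O18) = 537.492 g/mol, so wt% Si = 168.510/537.492 × 100 = 31.35%.
13.19 − 31.35 = -18.16 pp.

-18.16 percentage points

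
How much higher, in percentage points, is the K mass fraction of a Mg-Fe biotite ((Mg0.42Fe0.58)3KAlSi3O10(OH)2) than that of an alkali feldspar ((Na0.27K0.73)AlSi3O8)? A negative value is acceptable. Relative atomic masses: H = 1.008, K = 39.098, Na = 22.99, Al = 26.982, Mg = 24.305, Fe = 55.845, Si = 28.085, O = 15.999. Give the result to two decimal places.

K in (Mg0.42Fe0.58)3KAlSi3O10(OH)2: molar mass 472.134 g/mol; 1×39.098 = 39.098 g → 8.28 wt%.
K in (Na0.27K0.73)AlSi3O8: molar mass 273.978 g/mol; 0.73×39.098 = 28.542 g → 10.42 wt%.
Difference = 8.28 − 10.42 = -2.14 percentage points.

-2.14 percentage points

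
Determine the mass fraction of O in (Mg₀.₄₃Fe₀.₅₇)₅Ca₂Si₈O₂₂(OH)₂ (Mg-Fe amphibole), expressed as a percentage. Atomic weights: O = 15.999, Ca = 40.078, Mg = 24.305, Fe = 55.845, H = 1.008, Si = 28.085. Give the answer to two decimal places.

42.56 mass %

Formula mass = 2.15×24.305 + 2.85×55.845 + 2×40.078 + 8×28.085 + 24×15.999 + 2×1.008 = 902.242 g/mol, of which 383.976 g is O.
So O makes up 383.976/902.242 = 0.4256 of the mass, i.e. 42.56%.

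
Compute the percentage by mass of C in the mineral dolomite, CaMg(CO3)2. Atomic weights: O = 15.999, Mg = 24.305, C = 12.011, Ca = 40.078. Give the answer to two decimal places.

13.03 wt%

M(CaMg(CO3)2) = 184.399 g/mol.
C contributes 2 × 12.011 = 24.022 g per mole.
24.022/184.399 = 0.1303 → 13.03%.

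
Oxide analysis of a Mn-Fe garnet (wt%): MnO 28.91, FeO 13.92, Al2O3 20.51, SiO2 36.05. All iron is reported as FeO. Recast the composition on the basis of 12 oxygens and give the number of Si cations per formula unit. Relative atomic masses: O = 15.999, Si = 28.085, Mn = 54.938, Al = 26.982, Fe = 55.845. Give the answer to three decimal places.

2.994 Si apfu

MnO (M=70.937): mol = 0.40754; Mn = 0.40754, O = 0.40754.
FeO (M=71.844): mol = 0.19375; Fe = 0.19375, O = 0.19375.
Al2O3 (M=101.961): mol = 0.20116; Al = 0.40232, O = 0.60348.
SiO2 (M=60.083): mol = 0.60000; Si = 0.60000, O = 1.20000.
ΣO = 2.40477; factor = 12/ΣO = 4.99008.
Si apfu = 0.60000 × 4.99008 = 2.994.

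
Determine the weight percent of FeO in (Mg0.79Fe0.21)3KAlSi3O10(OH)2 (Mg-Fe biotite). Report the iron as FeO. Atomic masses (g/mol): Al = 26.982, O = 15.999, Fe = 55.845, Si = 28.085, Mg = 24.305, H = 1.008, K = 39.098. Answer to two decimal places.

Formula mass = 437.124 g/mol.
0.63 Fe → 0.6300 mol FeO per formula unit; M(FeO) = 71.844, so FeO mass = 45.262 g.
45.262/437.124 × 100 = 10.35 wt%.

10.35 wt%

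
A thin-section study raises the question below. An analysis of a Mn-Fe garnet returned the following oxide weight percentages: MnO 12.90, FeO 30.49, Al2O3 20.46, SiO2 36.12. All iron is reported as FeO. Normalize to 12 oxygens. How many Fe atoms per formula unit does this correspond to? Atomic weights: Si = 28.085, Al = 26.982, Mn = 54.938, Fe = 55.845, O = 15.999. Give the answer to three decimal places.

MnO: 12.90/70.937 = 0.18185 mol → 0.18185 mol Mn, 0.18185 mol O.
FeO: 30.49/71.844 = 0.42439 mol → 0.42439 mol Fe, 0.42439 mol O.
Al2O3: 20.46/101.961 = 0.20066 mol → 0.40132 mol Al, 0.60198 mol O.
SiO2: 36.12/60.083 = 0.60117 mol → 0.60117 mol Si, 1.20234 mol O.
Total oxygen = 2.41056 mol. Normalization factor = 12/2.41056 = 4.97810.
Fe per 12 O = 0.42439 × 4.97810 = 2.113.

2.113 Fe apfu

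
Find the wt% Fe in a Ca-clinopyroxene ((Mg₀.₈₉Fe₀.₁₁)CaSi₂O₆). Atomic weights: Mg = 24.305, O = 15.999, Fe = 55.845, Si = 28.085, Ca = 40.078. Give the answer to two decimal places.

Formula mass = 0.89·24.305 + 0.11·55.845 + 1·40.078 + 2·28.085 + 6·15.999 = 220.016 g/mol, of which 6.143 g is Fe.
So Fe makes up 6.143/220.016 = 0.0279 of the mass, i.e. 2.79%.

2.79 weight percent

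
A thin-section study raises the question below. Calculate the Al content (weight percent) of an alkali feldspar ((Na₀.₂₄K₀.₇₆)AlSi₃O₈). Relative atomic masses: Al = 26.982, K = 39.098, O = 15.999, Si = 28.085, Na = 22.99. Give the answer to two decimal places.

9.83 weight percent

Formula mass = 0.24*22.99 + 0.76*39.098 + 1*26.982 + 3*28.085 + 8*15.999 = 274.461 g/mol, of which 26.982 g is Al.
So Al makes up 26.982/274.461 = 0.0983 of the mass, i.e. 9.83%.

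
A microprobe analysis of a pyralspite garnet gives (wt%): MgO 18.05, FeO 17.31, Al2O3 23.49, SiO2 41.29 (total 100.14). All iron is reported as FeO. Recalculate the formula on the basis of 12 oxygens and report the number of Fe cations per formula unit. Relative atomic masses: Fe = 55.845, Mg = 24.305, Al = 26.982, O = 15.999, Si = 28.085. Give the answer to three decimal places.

1.050 Fe apfu

MgO: 18.05/40.304 = 0.44785 mol → 0.44785 mol Mg, 0.44785 mol O.
FeO: 17.31/71.844 = 0.24094 mol → 0.24094 mol Fe, 0.24094 mol O.
Al2O3: 23.49/101.961 = 0.23038 mol → 0.46076 mol Al, 0.69114 mol O.
SiO2: 41.29/60.083 = 0.68722 mol → 0.68722 mol Si, 1.37444 mol O.
Total oxygen = 2.75437 mol. Normalization factor = 12/2.75437 = 4.35671.
Fe per 12 O = 0.24094 × 4.35671 = 1.050.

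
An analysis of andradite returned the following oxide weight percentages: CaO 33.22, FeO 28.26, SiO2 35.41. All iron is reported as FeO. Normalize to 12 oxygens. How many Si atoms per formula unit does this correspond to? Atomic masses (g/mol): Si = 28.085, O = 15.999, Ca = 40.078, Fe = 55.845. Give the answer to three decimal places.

3.267 Si apfu

CaO: 33.22/56.077 = 0.59240 mol → 0.59240 mol Ca, 0.59240 mol O.
FeO: 28.26/71.844 = 0.39335 mol → 0.39335 mol Fe, 0.39335 mol O.
SiO2: 35.41/60.083 = 0.58935 mol → 0.58935 mol Si, 1.17870 mol O.
Total oxygen = 2.16445 mol. Normalization factor = 12/2.16445 = 5.54413.
Si per 12 O = 0.58935 × 5.54413 = 3.267.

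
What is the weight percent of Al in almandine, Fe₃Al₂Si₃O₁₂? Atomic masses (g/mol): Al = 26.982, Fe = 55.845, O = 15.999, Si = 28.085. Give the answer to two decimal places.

Molar mass of Fe₃Al₂Si₃O₁₂: 3*55.845 + 2*26.982 + 3*28.085 + 12*15.999 = 497.742 g/mol.
Mass of Al per formula unit: 2 × 26.982 = 53.964 g.
Weight fraction Al = 53.964 / 497.742 = 0.1084.

10.84 mass %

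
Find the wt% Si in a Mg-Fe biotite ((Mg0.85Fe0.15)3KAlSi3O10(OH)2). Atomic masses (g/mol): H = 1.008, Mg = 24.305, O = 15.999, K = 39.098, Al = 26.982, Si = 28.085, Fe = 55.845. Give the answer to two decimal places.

Molar mass of (Mg0.85Fe0.15)3KAlSi3O10(OH)2: 2.55×24.305 + 0.45×55.845 + 1×39.098 + 1×26.982 + 3×28.085 + 12×15.999 + 2×1.008 = 431.447 g/mol.
Mass of Si per formula unit: 3 × 28.085 = 84.255 g.
Weight fraction Si = 84.255 / 431.447 = 0.1953.

19.53 weight percent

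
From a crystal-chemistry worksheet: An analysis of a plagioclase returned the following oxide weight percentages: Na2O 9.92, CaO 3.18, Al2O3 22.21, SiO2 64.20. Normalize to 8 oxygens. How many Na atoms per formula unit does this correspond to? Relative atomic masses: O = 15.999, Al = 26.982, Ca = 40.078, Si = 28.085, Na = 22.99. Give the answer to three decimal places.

0.852 Na apfu

Na2O (M=61.979): mol = 0.16005; Na = 0.32010, O = 0.16005.
CaO (M=56.077): mol = 0.05671; Ca = 0.05671, O = 0.05671.
Al2O3 (M=101.961): mol = 0.21783; Al = 0.43566, O = 0.65349.
SiO2 (M=60.083): mol = 1.06852; Si = 1.06852, O = 2.13704.
ΣO = 3.00729; factor = 8/ΣO = 2.66020.
Na apfu = 0.32010 × 2.66020 = 0.852.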